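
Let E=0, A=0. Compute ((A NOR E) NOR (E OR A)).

Substituting: ((0 NOR 0) NOR (0 OR 0))
= 0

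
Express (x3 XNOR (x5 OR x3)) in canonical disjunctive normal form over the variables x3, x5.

(NOT x3 AND NOT x5) OR (x3 AND NOT x5) OR (x3 AND x5)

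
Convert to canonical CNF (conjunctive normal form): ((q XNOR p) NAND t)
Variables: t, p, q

(NOT t OR p OR q) AND (NOT t OR NOT p OR NOT q)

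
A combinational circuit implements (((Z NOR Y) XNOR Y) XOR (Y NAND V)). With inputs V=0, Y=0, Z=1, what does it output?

Substituting: (((1 NOR 0) XNOR 0) XOR (0 NAND 0))
= 0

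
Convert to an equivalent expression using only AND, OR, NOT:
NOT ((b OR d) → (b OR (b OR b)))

(b OR d) AND NOT (b OR (b OR b))
(Negated implication: NOT(A → B) = A AND NOT B)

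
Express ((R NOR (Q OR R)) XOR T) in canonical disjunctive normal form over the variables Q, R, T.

(NOT Q AND NOT R AND NOT T) OR (NOT Q AND R AND T) OR (Q AND NOT R AND T) OR (Q AND R AND T)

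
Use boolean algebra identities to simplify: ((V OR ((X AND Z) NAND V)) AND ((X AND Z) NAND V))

By absorption (E AND (E OR v) = E):
= ((X AND Z) NAND V)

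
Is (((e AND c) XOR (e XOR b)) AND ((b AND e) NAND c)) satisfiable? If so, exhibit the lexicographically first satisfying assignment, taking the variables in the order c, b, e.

c=0, b=0, e=1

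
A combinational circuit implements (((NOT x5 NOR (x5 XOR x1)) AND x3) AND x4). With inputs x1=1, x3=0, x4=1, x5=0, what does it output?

Substituting: (((NOT 0 NOR (0 XOR 1)) AND 0) AND 1)
= 0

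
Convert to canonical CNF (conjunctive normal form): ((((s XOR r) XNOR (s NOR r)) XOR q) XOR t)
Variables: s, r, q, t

(s OR r OR q OR t) AND (s OR r OR NOT q OR NOT t) AND (s OR NOT r OR q OR t) AND (s OR NOT r OR NOT q OR NOT t) AND (NOT s OR r OR q OR t) AND (NOT s OR r OR NOT q OR NOT t) AND (NOT s OR NOT r OR q OR NOT t) AND (NOT s OR NOT r OR NOT q OR t)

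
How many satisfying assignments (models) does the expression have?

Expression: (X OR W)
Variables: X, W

Satisfying assignments: (0,1), (1,0), (1,1)
Count: 3 out of 4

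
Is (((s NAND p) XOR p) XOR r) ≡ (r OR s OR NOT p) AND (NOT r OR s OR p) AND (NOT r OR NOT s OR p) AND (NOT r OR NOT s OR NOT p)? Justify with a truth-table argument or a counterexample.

Yes, they are equivalent — the two output columns agree on all 8 assignments:
r | s | p | Expression 1 | Expression 2
---------------------------------------
0 | 0 | 0 | 1 | 1
0 | 0 | 1 | 0 | 0
0 | 1 | 0 | 1 | 1
0 | 1 | 1 | 1 | 1
1 | 0 | 0 | 0 | 0
1 | 0 | 1 | 1 | 1
1 | 1 | 0 | 0 | 0
1 | 1 | 1 | 0 | 0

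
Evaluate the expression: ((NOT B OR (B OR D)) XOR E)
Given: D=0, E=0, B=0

Substituting: ((NOT 0 OR (0 OR 0)) XOR 0)
= 1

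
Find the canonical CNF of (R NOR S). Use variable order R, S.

(R OR NOT S) AND (NOT R OR S) AND (NOT R OR NOT S)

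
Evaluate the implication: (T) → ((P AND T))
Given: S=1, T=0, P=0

Antecedent (T) = 0; consequent ((P AND T)) = 0.
0 → 0 = 1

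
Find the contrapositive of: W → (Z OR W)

Contrapositive: NOT (Z OR W) → NOT W
Note: A statement and its contrapositive are logically equivalent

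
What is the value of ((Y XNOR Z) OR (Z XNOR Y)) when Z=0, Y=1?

Substituting: ((1 XNOR 0) OR (0 XNOR 1))
= 0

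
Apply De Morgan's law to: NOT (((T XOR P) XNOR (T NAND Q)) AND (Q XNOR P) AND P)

NOT ((T XOR P) XNOR (T NAND Q)) OR NOT (Q XNOR P) OR NOT P
De Morgan's: NOT(AND of terms) = OR of negations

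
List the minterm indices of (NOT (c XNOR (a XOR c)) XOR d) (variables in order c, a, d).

Σm(1, 2, 5, 6) = (NOT c AND NOT a AND d) OR (NOT c AND a AND NOT d) OR (c AND NOT a AND d) OR (c AND a AND NOT d)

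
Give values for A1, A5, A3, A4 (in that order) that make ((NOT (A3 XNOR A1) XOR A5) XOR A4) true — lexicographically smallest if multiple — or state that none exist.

A1=0, A5=0, A3=0, A4=1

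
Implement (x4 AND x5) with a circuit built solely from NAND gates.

((x4 NAND x5) NAND (x4 NAND x5))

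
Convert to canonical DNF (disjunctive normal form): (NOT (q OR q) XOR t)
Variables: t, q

(NOT t AND NOT q) OR (t AND q)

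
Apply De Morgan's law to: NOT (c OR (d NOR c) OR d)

NOT c AND NOT (d NOR c) AND NOT d
De Morgan's: NOT(OR of terms) = AND of negations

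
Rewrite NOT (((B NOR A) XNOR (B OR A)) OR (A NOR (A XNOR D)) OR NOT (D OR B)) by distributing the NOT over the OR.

NOT ((B NOR A) XNOR (B OR A)) AND NOT (A NOR (A XNOR D)) AND (D OR B)
De Morgan's: NOT(OR of terms) = AND of negations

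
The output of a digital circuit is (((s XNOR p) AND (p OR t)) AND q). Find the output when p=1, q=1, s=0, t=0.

Substituting: (((0 XNOR 1) AND (1 OR 0)) AND 1)
= 0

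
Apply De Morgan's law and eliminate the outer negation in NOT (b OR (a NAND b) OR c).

NOT b AND NOT (a NAND b) AND NOT c
De Morgan's: NOT(OR of terms) = AND of negations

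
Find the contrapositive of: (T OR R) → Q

Contrapositive: NOT Q → NOT (T OR R)
Note: A statement and its contrapositive are logically equivalent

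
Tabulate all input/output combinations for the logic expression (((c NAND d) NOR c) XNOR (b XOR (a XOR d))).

b | c | d | a | Output
----------------------
0 | 0 | 0 | 0 | 1
0 | 0 | 0 | 1 | 0
0 | 0 | 1 | 0 | 0
0 | 0 | 1 | 1 | 1
0 | 1 | 0 | 0 | 1
0 | 1 | 0 | 1 | 0
0 | 1 | 1 | 0 | 0
0 | 1 | 1 | 1 | 1
1 | 0 | 0 | 0 | 0
1 | 0 | 0 | 1 | 1
1 | 0 | 1 | 0 | 1
1 | 0 | 1 | 1 | 0
1 | 1 | 0 | 0 | 0
1 | 1 | 0 | 1 | 1
1 | 1 | 1 | 0 | 1
1 | 1 | 1 | 1 | 0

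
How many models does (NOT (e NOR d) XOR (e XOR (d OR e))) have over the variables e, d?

Satisfying assignments: (1,0), (1,1)
Count: 2 out of 4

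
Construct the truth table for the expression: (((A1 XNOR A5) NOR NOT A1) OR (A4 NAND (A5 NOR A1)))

A5 | A1 | A4 | Output
---------------------
0 | 0 | 0 | 1
0 | 0 | 1 | 0
0 | 1 | 0 | 1
0 | 1 | 1 | 1
1 | 0 | 0 | 1
1 | 0 | 1 | 1
1 | 1 | 0 | 1
1 | 1 | 1 | 1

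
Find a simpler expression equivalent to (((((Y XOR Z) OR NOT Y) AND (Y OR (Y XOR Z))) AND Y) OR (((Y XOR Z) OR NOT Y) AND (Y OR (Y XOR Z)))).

By absorption (E OR (E AND v) = E) then distribution ((E OR v) AND (E OR NOT v) = E):
= (Y XOR Z)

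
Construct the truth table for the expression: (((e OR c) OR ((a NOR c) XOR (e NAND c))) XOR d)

d | e | a | c | Output
----------------------
0 | 0 | 0 | 0 | 0
0 | 0 | 0 | 1 | 1
0 | 0 | 1 | 0 | 1
0 | 0 | 1 | 1 | 1
0 | 1 | 0 | 0 | 1
0 | 1 | 0 | 1 | 1
0 | 1 | 1 | 0 | 1
0 | 1 | 1 | 1 | 1
1 | 0 | 0 | 0 | 1
1 | 0 | 0 | 1 | 0
1 | 0 | 1 | 0 | 0
1 | 0 | 1 | 1 | 0
1 | 1 | 0 | 0 | 0
1 | 1 | 0 | 1 | 0
1 | 1 | 1 | 0 | 0
1 | 1 | 1 | 1 | 0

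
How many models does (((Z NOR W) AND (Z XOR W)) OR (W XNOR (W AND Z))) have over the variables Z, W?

Satisfying assignments: (0,0), (1,0), (1,1)
Count: 3 out of 4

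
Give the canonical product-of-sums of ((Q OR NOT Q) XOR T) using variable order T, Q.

ΠM(2, 3) = (NOT T OR Q) AND (NOT T OR NOT Q)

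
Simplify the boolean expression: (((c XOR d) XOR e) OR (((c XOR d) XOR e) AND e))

By absorption (E OR (E AND v) = E):
= ((c XOR d) XOR e)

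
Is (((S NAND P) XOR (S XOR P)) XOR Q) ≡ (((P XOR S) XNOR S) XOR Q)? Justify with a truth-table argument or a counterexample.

No. Counterexample: with S=1, Q=0, P=0, Expression 1 = 0 but Expression 2 = 1.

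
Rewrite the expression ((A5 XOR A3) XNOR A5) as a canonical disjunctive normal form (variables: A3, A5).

(NOT A3 AND NOT A5) OR (NOT A3 AND A5)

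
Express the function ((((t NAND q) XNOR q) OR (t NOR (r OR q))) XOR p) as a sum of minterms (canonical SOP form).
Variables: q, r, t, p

Σm(0, 3, 5, 7, 8, 11, 12, 15) = (NOT q AND NOT r AND NOT t AND NOT p) OR (NOT q AND NOT r AND t AND p) OR (NOT q AND r AND NOT t AND p) OR (NOT q AND r AND t AND p) OR (q AND NOT r AND NOT t AND NOT p) OR (q AND NOT r AND t AND p) OR (q AND r AND NOT t AND NOT p) OR (q AND r AND t AND p)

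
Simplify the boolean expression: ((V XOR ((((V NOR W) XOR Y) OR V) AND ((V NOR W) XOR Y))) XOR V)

By XOR self-cancellation ((E XOR v) XOR v = E) then absorption (E AND (E OR v) = E):
= ((V NOR W) XOR Y)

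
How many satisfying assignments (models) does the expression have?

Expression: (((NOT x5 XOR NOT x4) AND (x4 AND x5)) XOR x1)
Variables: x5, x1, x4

Satisfying assignments: (0,1,0), (0,1,1), (1,1,0), (1,1,1)
Count: 4 out of 8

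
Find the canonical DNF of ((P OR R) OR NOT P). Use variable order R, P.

(NOT R AND NOT P) OR (NOT R AND P) OR (R AND NOT P) OR (R AND P)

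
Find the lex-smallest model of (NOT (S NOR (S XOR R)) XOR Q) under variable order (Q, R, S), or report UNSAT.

Q=0, R=0, S=1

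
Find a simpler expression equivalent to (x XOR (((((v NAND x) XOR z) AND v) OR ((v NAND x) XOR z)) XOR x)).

By XOR self-cancellation ((E XOR v) XOR v = E) then absorption (E OR (E AND v) = E):
= ((v NAND x) XOR z)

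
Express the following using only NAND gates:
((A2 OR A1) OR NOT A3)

((((A2 NAND A2) NAND (A1 NAND A1)) NAND ((A2 NAND A2) NAND (A1 NAND A1))) NAND ((A3 NAND A3) NAND (A3 NAND A3)))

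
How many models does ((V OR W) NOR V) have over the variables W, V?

Satisfying assignments: (0,0)
Count: 1 out of 4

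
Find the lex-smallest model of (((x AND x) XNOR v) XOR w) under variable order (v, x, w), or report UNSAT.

v=0, x=0, w=0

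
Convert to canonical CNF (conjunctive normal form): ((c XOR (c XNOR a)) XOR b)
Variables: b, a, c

(b OR NOT a OR c) AND (b OR NOT a OR NOT c) AND (NOT b OR a OR c) AND (NOT b OR a OR NOT c)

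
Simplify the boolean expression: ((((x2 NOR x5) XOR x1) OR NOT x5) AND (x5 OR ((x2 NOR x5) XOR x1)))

By distribution ((E OR v) AND (E OR NOT v) = E):
= ((x2 NOR x5) XOR x1)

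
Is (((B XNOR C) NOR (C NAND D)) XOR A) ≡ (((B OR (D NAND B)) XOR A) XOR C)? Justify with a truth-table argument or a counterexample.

No. Counterexample: with B=0, D=0, A=0, C=0, Expression 1 = 0 but Expression 2 = 1.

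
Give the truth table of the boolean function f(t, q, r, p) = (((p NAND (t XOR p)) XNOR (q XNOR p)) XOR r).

t | q | r | p | Output
----------------------
0 | 0 | 0 | 0 | 1
0 | 0 | 0 | 1 | 1
0 | 0 | 1 | 0 | 0
0 | 0 | 1 | 1 | 0
0 | 1 | 0 | 0 | 0
0 | 1 | 0 | 1 | 0
0 | 1 | 1 | 0 | 1
0 | 1 | 1 | 1 | 1
1 | 0 | 0 | 0 | 1
1 | 0 | 0 | 1 | 0
1 | 0 | 1 | 0 | 0
1 | 0 | 1 | 1 | 1
1 | 1 | 0 | 0 | 0
1 | 1 | 0 | 1 | 1
1 | 1 | 1 | 0 | 1
1 | 1 | 1 | 1 | 0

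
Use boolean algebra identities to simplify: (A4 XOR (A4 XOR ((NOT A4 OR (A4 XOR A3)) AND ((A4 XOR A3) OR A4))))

By XOR self-cancellation ((E XOR v) XOR v = E) then distribution ((E OR v) AND (E OR NOT v) = E):
= (A4 XOR A3)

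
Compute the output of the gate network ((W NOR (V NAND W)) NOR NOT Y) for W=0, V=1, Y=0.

Substituting: ((0 NOR (1 NAND 0)) NOR NOT 0)
= 0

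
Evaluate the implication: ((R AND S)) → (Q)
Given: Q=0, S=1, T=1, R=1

Antecedent ((R AND S)) = 1; consequent (Q) = 0.
1 → 0 = 0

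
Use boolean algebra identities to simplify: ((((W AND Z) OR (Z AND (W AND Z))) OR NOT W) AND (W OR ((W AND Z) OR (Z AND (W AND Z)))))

By distribution ((E OR v) AND (E OR NOT v) = E) then absorption (E OR (E AND v) = E):
= (W AND Z)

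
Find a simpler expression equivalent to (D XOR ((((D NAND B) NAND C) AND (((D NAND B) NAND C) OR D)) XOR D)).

By XOR self-cancellation ((E XOR v) XOR v = E) then absorption (E AND (E OR v) = E):
= ((D NAND B) NAND C)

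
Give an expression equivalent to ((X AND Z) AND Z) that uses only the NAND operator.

((((X NAND Z) NAND (X NAND Z)) NAND Z) NAND (((X NAND Z) NAND (X NAND Z)) NAND Z))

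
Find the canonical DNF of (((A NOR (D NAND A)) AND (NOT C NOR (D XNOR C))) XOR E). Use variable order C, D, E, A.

(NOT C AND NOT D AND E AND NOT A) OR (NOT C AND NOT D AND E AND A) OR (NOT C AND D AND E AND NOT A) OR (NOT C AND D AND E AND A) OR (C AND NOT D AND E AND NOT A) OR (C AND NOT D AND E AND A) OR (C AND D AND E AND NOT A) OR (C AND D AND E AND A)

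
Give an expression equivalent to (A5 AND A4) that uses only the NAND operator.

((A5 NAND A4) NAND (A5 NAND A4))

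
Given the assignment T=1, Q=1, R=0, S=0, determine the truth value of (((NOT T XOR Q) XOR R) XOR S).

Substituting: (((NOT 1 XOR 1) XOR 0) XOR 0)
= 1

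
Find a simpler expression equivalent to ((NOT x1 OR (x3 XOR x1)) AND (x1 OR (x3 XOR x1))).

By distribution ((E OR v) AND (E OR NOT v) = E):
= (x3 XOR x1)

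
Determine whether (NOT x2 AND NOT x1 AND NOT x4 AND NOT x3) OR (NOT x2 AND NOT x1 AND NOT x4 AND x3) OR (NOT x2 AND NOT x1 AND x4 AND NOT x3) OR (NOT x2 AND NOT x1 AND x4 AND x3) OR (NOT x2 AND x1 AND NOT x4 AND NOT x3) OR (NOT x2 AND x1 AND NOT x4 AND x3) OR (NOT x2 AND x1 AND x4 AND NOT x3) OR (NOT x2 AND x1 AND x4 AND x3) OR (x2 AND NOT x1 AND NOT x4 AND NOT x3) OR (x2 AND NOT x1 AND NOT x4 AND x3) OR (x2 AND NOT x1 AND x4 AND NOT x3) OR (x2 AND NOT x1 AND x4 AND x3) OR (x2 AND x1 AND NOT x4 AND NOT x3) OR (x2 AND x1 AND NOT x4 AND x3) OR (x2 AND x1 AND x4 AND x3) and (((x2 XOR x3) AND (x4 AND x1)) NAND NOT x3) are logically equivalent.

Yes, they are equivalent — the two output columns agree on all 16 assignments:
x2 | x1 | x4 | x3 | Expression 1 | Expression 2
-----------------------------------------------
0 | 0 | 0 | 0 | 1 | 1
0 | 0 | 0 | 1 | 1 | 1
0 | 0 | 1 | 0 | 1 | 1
0 | 0 | 1 | 1 | 1 | 1
0 | 1 | 0 | 0 | 1 | 1
0 | 1 | 0 | 1 | 1 | 1
0 | 1 | 1 | 0 | 1 | 1
0 | 1 | 1 | 1 | 1 | 1
1 | 0 | 0 | 0 | 1 | 1
1 | 0 | 0 | 1 | 1 | 1
1 | 0 | 1 | 0 | 1 | 1
1 | 0 | 1 | 1 | 1 | 1
1 | 1 | 0 | 0 | 1 | 1
1 | 1 | 0 | 1 | 1 | 1
1 | 1 | 1 | 0 | 0 | 0
1 | 1 | 1 | 1 | 1 | 1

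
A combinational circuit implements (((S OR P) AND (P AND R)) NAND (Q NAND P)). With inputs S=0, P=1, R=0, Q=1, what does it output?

Substituting: (((0 OR 1) AND (1 AND 0)) NAND (1 NAND 1))
= 1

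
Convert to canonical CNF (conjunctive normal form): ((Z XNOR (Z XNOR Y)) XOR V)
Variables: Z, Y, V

(Z OR Y OR V) AND (Z OR NOT Y OR NOT V) AND (NOT Z OR Y OR V) AND (NOT Z OR NOT Y OR NOT V)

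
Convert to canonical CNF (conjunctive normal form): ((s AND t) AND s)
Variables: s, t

(s OR t) AND (s OR NOT t) AND (NOT s OR t)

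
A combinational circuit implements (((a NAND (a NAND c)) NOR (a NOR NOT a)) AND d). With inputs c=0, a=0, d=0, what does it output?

Substituting: (((0 NAND (0 NAND 0)) NOR (0 NOR NOT 0)) AND 0)
= 0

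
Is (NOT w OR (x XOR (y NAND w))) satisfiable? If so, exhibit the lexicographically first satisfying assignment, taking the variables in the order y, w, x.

y=0, w=0, x=0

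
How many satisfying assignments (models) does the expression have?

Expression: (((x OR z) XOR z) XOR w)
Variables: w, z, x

Satisfying assignments: (0,0,1), (1,0,0), (1,1,0), (1,1,1)
Count: 4 out of 8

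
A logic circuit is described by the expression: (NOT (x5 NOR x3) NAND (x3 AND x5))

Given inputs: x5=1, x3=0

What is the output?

Substituting: (NOT (1 NOR 0) NAND (0 AND 1))
= 1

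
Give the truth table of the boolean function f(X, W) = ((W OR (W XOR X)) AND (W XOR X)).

X | W | Output
--------------
0 | 0 | 0
0 | 1 | 1
1 | 0 | 1
1 | 1 | 0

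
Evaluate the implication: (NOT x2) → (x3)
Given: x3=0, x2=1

Antecedent (NOT x2) = 0; consequent (x3) = 0.
0 → 0 = 1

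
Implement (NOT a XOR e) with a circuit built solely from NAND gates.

(((a NAND a) NAND ((a NAND a) NAND e)) NAND (e NAND ((a NAND a) NAND e)))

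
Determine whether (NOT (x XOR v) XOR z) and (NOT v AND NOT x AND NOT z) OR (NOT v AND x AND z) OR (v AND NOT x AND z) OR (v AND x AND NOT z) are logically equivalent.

Yes, they are equivalent — the two output columns agree on all 8 assignments:
v | x | z | Expression 1 | Expression 2
---------------------------------------
0 | 0 | 0 | 1 | 1
0 | 0 | 1 | 0 | 0
0 | 1 | 0 | 0 | 0
0 | 1 | 1 | 1 | 1
1 | 0 | 0 | 0 | 0
1 | 0 | 1 | 1 | 1
1 | 1 | 0 | 1 | 1
1 | 1 | 1 | 0 | 0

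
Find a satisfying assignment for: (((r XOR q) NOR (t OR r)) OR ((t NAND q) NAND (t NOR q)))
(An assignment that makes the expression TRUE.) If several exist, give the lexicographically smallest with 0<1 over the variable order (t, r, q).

t=0, r=0, q=0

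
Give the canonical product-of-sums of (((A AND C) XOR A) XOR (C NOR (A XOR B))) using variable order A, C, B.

ΠM(1, 2, 3, 5, 6, 7) = (A OR C OR NOT B) AND (A OR NOT C OR B) AND (A OR NOT C OR NOT B) AND (NOT A OR C OR NOT B) AND (NOT A OR NOT C OR B) AND (NOT A OR NOT C OR NOT B)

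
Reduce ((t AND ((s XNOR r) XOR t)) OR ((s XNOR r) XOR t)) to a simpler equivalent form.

By absorption (E OR (E AND v) = E):
= ((s XNOR r) XOR t)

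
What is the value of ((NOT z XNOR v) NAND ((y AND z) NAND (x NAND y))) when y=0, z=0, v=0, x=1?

Substituting: ((NOT 0 XNOR 0) NAND ((0 AND 0) NAND (1 NAND 0)))
= 1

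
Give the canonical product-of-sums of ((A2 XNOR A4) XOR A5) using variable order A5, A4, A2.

ΠM(1, 2, 4, 7) = (A5 OR A4 OR NOT A2) AND (A5 OR NOT A4 OR A2) AND (NOT A5 OR A4 OR A2) AND (NOT A5 OR NOT A4 OR NOT A2)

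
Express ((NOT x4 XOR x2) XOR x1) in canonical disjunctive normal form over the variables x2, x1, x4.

(NOT x2 AND NOT x1 AND NOT x4) OR (NOT x2 AND x1 AND x4) OR (x2 AND NOT x1 AND x4) OR (x2 AND x1 AND NOT x4)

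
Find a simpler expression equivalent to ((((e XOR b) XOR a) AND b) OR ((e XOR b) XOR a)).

By absorption (E OR (E AND v) = E):
= ((e XOR b) XOR a)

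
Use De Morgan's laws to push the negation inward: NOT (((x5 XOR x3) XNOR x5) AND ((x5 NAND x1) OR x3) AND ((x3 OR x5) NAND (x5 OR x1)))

NOT ((x5 XOR x3) XNOR x5) OR NOT ((x5 NAND x1) OR x3) OR NOT ((x3 OR x5) NAND (x5 OR x1))
De Morgan's: NOT(AND of terms) = OR of negations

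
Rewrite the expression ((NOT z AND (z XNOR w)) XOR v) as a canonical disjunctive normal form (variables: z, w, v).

(NOT z AND NOT w AND NOT v) OR (NOT z AND w AND v) OR (z AND NOT w AND v) OR (z AND w AND v)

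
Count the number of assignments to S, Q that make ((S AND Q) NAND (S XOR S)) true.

Satisfying assignments: (0,0), (0,1), (1,0), (1,1)
Count: 4 out of 4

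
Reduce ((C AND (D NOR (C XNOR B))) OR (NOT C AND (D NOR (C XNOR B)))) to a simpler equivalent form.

By distribution ((E AND v) OR (E AND NOT v) = E):
= (D NOR (C XNOR B))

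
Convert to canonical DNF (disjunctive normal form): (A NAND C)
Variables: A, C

(NOT A AND NOT C) OR (NOT A AND C) OR (A AND NOT C)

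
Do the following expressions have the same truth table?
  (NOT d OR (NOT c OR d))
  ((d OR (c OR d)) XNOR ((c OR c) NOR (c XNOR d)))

No. Counterexample: with c=1, d=0, Expression 1 = 1 but Expression 2 = 0.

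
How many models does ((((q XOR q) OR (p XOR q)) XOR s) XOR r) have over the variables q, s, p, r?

Satisfying assignments: (0,0,0,1), (0,0,1,0), (0,1,0,0), (0,1,1,1), (1,0,0,0), (1,0,1,1), (1,1,0,1), (1,1,1,0)
Count: 8 out of 16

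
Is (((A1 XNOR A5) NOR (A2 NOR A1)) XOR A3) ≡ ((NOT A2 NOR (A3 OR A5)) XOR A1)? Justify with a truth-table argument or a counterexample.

No. Counterexample: with A1=0, A5=0, A2=0, A3=1, Expression 1 = 1 but Expression 2 = 0.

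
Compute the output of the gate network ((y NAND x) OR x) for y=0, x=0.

Substituting: ((0 NAND 0) OR 0)
= 1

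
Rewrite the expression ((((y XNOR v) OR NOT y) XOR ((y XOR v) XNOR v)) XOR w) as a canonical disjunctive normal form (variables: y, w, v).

(NOT y AND w AND NOT v) OR (NOT y AND w AND v) OR (y AND NOT w AND v) OR (y AND w AND NOT v)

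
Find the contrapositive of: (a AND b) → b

Contrapositive: NOT b → NOT (a AND b)
Note: A statement and its contrapositive are logically equivalent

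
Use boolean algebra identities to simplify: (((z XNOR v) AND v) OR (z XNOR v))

By absorption (E OR (E AND v) = E):
= (z XNOR v)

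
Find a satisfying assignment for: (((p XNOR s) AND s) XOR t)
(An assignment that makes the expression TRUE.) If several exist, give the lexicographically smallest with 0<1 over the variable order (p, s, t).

p=0, s=0, t=1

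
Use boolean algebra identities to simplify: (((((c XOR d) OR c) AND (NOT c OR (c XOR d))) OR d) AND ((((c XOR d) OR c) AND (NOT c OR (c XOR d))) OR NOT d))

By distribution ((E OR v) AND (E OR NOT v) = E) then distribution ((E OR v) AND (E OR NOT v) = E):
= (c XOR d)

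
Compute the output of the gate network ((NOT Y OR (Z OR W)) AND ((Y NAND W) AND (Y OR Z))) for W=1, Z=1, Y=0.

Substituting: ((NOT 0 OR (1 OR 1)) AND ((0 NAND 1) AND (0 OR 1)))
= 1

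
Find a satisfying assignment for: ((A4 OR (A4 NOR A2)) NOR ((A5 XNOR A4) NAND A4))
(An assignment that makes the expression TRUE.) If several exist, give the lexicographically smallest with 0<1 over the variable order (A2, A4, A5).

UNSATISFIABLE - no assignment makes this expression true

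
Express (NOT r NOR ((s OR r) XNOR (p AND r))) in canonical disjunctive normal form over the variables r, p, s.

(r AND NOT p AND NOT s) OR (r AND NOT p AND s)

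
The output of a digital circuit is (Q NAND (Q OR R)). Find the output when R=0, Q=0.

Substituting: (0 NAND (0 OR 0))
= 1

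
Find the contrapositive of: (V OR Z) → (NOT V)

Contrapositive: V → NOT (V OR Z)
Note: A statement and its contrapositive are logically equivalent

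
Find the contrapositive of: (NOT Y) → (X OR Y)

Contrapositive: NOT (X OR Y) → Y
Note: A statement and its contrapositive are logically equivalent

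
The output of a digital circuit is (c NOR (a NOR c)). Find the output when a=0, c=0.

Substituting: (0 NOR (0 NOR 0))
= 0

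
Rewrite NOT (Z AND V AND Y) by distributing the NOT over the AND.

NOT Z OR NOT V OR NOT Y
De Morgan's: NOT(AND of terms) = OR of negations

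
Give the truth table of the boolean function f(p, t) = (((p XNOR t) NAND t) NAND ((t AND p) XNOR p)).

p | t | Output
--------------
0 | 0 | 0
0 | 1 | 0
1 | 0 | 1
1 | 1 | 1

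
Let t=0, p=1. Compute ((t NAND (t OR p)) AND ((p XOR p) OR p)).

Substituting: ((0 NAND (0 OR 1)) AND ((1 XOR 1) OR 1))
= 1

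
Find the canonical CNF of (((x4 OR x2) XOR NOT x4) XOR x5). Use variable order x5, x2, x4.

(x5 OR NOT x2 OR x4) AND (NOT x5 OR x2 OR x4) AND (NOT x5 OR x2 OR NOT x4) AND (NOT x5 OR NOT x2 OR NOT x4)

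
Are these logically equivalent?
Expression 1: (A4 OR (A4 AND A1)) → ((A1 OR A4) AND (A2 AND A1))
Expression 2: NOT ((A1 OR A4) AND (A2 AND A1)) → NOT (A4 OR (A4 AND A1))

Yes, Contrapositive is always equivalent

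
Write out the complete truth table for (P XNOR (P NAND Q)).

P | Q | Output
--------------
0 | 0 | 0
0 | 1 | 0
1 | 0 | 1
1 | 1 | 0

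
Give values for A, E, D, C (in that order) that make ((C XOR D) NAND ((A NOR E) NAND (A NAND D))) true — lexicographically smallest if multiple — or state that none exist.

A=0, E=0, D=0, C=0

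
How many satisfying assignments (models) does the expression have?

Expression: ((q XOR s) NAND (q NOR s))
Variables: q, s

Satisfying assignments: (0,0), (0,1), (1,0), (1,1)
Count: 4 out of 4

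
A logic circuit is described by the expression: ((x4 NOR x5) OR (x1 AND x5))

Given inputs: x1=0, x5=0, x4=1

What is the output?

Substituting: ((1 NOR 0) OR (0 AND 0))
= 0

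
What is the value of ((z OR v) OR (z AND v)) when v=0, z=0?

Substituting: ((0 OR 0) OR (0 AND 0))
= 0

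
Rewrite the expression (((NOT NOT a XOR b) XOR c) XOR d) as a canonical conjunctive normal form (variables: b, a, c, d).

(b OR a OR c OR d) AND (b OR a OR NOT c OR NOT d) AND (b OR NOT a OR c OR NOT d) AND (b OR NOT a OR NOT c OR d) AND (NOT b OR a OR c OR NOT d) AND (NOT b OR a OR NOT c OR d) AND (NOT b OR NOT a OR c OR d) AND (NOT b OR NOT a OR NOT c OR NOT d)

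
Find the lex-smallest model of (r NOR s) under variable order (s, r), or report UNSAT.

s=0, r=0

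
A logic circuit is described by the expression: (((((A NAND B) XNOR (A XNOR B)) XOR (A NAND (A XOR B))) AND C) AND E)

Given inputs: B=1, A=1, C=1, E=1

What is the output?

Substituting: (((((1 NAND 1) XNOR (1 XNOR 1)) XOR (1 NAND (1 XOR 1))) AND 1) AND 1)
= 1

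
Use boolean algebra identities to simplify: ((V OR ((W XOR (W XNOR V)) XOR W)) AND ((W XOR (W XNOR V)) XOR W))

By absorption (E AND (E OR v) = E) then XOR self-cancellation ((E XOR v) XOR v = E):
= (W XNOR V)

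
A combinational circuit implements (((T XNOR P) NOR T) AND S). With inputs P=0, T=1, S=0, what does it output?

Substituting: (((1 XNOR 0) NOR 1) AND 0)
= 0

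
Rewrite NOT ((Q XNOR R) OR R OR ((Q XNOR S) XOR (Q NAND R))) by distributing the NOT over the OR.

NOT (Q XNOR R) AND NOT R AND NOT ((Q XNOR S) XOR (Q NAND R))
De Morgan's: NOT(OR of terms) = AND of negations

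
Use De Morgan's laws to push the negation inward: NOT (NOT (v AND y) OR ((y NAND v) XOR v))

(v AND y) AND NOT ((y NAND v) XOR v)
De Morgan's: NOT(OR of terms) = AND of negations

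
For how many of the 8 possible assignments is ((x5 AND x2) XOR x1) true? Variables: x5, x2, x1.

Satisfying assignments: (0,0,1), (0,1,1), (1,0,1), (1,1,0)
Count: 4 out of 8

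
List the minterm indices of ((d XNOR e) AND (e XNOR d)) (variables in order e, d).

Σm(0, 3) = (NOT e AND NOT d) OR (e AND d)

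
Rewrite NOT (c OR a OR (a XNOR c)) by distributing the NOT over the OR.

NOT c AND NOT a AND NOT (a XNOR c)
De Morgan's: NOT(OR of terms) = AND of negations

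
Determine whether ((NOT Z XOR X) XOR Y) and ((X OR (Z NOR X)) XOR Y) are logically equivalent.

No. Counterexample: with Z=0, X=1, Y=0, Expression 1 = 0 but Expression 2 = 1.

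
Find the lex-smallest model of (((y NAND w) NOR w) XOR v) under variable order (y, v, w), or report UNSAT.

y=0, v=1, w=0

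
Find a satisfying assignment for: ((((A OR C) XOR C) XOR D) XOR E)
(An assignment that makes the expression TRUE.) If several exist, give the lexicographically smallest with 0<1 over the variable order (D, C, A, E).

D=0, C=0, A=0, E=1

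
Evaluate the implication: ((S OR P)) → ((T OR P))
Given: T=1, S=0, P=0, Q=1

Antecedent ((S OR P)) = 0; consequent ((T OR P)) = 1.
0 → 1 = 1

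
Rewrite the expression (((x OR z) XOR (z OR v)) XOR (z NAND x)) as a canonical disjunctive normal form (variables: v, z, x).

(NOT v AND NOT z AND NOT x) OR (NOT v AND z AND NOT x) OR (v AND NOT z AND x) OR (v AND z AND NOT x)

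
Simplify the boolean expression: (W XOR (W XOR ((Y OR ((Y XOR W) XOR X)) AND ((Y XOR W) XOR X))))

By XOR self-cancellation ((E XOR v) XOR v = E) then absorption (E AND (E OR v) = E):
= ((Y XOR W) XOR X)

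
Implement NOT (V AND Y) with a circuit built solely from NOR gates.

(((V NOR V) NOR (Y NOR Y)) NOR ((V NOR V) NOR (Y NOR Y)))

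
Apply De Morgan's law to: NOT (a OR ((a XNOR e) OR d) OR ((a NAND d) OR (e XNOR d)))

NOT a AND NOT ((a XNOR e) OR d) AND NOT ((a NAND d) OR (e XNOR d))
De Morgan's: NOT(OR of terms) = AND of negations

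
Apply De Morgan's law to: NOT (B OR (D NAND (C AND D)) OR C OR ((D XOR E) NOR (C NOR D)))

NOT B AND NOT (D NAND (C AND D)) AND NOT C AND NOT ((D XOR E) NOR (C NOR D))
De Morgan's: NOT(OR of terms) = AND of negations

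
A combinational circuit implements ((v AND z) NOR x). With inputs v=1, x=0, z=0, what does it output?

Substituting: ((1 AND 0) NOR 0)
= 1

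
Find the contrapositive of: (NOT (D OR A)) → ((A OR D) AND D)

Contrapositive: NOT ((A OR D) AND D) → (D OR A)
Note: A statement and its contrapositive are logically equivalent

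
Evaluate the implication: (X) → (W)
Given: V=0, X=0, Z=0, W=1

Antecedent (X) = 0; consequent (W) = 1.
0 → 1 = 1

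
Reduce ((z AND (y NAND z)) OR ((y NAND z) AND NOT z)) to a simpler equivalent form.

By distribution ((E AND v) OR (E AND NOT v) = E):
= (y NAND z)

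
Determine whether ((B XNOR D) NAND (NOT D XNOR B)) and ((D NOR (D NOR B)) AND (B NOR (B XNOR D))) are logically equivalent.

No. Counterexample: with B=0, D=0, Expression 1 = 1 but Expression 2 = 0.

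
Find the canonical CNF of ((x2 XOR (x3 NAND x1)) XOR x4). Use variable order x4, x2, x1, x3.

(x4 OR x2 OR NOT x1 OR NOT x3) AND (x4 OR NOT x2 OR x1 OR x3) AND (x4 OR NOT x2 OR x1 OR NOT x3) AND (x4 OR NOT x2 OR NOT x1 OR x3) AND (NOT x4 OR x2 OR x1 OR x3) AND (NOT x4 OR x2 OR x1 OR NOT x3) AND (NOT x4 OR x2 OR NOT x1 OR x3) AND (NOT x4 OR NOT x2 OR NOT x1 OR NOT x3)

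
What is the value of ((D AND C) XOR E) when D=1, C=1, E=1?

Substituting: ((1 AND 1) XOR 1)
= 0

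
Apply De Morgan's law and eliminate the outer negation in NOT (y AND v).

NOT y OR NOT v
De Morgan's: NOT(AND of terms) = OR of negations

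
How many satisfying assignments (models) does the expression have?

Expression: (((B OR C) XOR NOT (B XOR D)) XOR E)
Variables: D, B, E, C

Satisfying assignments: (0,0,0,0), (0,0,1,1), (0,1,0,0), (0,1,0,1), (1,0,0,1), (1,0,1,0), (1,1,1,0), (1,1,1,1)
Count: 8 out of 16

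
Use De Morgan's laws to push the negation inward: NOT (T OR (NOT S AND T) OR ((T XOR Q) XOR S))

NOT T AND NOT (NOT S AND T) AND NOT ((T XOR Q) XOR S)
De Morgan's: NOT(OR of terms) = AND of negations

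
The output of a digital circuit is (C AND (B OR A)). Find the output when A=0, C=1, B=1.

Substituting: (1 AND (1 OR 0))
= 1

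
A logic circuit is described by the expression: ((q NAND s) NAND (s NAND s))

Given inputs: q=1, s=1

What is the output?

Substituting: ((1 NAND 1) NAND (1 NAND 1))
= 1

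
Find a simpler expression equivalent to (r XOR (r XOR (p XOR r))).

By XOR self-cancellation ((E XOR v) XOR v = E):
= (p XOR r)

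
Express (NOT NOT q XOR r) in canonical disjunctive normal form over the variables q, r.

(NOT q AND r) OR (q AND NOT r)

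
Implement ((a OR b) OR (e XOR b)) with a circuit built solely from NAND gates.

((((a NAND a) NAND (b NAND b)) NAND ((a NAND a) NAND (b NAND b))) NAND (((e NAND (e NAND b)) NAND (b NAND (e NAND b))) NAND ((e NAND (e NAND b)) NAND (b NAND (e NAND b)))))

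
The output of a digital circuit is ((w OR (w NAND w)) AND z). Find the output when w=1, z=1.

Substituting: ((1 OR (1 NAND 1)) AND 1)
= 1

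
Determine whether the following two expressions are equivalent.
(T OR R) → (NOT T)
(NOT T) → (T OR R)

No, Converse is not equivalent to original (counterexample: T=0, R=0)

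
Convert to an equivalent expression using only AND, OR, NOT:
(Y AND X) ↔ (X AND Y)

((Y AND X) AND (X AND Y)) OR (NOT (Y AND X) AND NOT (X AND Y))
(Biconditional = both true or both false)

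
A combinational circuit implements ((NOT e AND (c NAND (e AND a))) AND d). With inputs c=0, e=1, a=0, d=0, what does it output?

Substituting: ((NOT 1 AND (0 NAND (1 AND 0))) AND 0)
= 0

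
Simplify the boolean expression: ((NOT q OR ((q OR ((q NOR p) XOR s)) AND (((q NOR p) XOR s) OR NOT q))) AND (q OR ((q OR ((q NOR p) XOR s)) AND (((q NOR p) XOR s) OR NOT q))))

By distribution ((E OR v) AND (E OR NOT v) = E) then distribution ((E OR v) AND (E OR NOT v) = E):
= ((q NOR p) XOR s)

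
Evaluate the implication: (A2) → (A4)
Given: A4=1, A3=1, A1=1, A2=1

Antecedent (A2) = 1; consequent (A4) = 1.
1 → 1 = 1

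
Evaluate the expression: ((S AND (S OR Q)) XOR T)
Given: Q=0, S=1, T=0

Substituting: ((1 AND (1 OR 0)) XOR 0)
= 1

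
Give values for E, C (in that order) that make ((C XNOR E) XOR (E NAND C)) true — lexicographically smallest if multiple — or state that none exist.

E=0, C=1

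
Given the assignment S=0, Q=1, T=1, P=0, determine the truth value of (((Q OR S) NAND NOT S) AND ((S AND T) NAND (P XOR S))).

Substituting: (((1 OR 0) NAND NOT 0) AND ((0 AND 1) NAND (0 XOR 0)))
= 0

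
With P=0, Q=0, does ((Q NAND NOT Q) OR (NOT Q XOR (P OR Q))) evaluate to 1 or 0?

Substituting: ((0 NAND NOT 0) OR (NOT 0 XOR (0 OR 0)))
= 1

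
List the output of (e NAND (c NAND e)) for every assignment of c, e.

c | e | Output
--------------
0 | 0 | 1
0 | 1 | 0
1 | 0 | 1
1 | 1 | 1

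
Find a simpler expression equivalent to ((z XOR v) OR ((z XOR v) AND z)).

By absorption (E OR (E AND v) = E):
= (z XOR v)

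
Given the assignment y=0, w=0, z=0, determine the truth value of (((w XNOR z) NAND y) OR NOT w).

Substituting: (((0 XNOR 0) NAND 0) OR NOT 0)
= 1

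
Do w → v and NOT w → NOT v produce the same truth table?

No, Inverse is not equivalent to original (counterexample: w=0, v=1)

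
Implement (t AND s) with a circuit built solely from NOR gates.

((t NOR t) NOR (s NOR s))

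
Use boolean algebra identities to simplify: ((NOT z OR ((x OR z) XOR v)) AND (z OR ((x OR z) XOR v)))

By distribution ((E OR v) AND (E OR NOT v) = E):
= ((x OR z) XOR v)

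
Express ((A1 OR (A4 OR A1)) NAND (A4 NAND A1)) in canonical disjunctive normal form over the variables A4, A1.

(NOT A4 AND NOT A1) OR (A4 AND A1)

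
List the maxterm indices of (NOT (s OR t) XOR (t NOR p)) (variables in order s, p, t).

ΠM(0, 1, 3, 5, 6, 7) = (s OR p OR t) AND (s OR p OR NOT t) AND (s OR NOT p OR NOT t) AND (NOT s OR p OR NOT t) AND (NOT s OR NOT p OR t) AND (NOT s OR NOT p OR NOT t)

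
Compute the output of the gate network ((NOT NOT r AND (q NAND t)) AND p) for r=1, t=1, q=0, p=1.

Substituting: ((NOT NOT 1 AND (0 NAND 1)) AND 1)
= 1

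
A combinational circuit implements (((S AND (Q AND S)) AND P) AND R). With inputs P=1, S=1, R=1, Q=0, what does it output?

Substituting: (((1 AND (0 AND 1)) AND 1) AND 1)
= 0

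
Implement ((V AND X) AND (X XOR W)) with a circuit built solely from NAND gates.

((((V NAND X) NAND (V NAND X)) NAND ((X NAND (X NAND W)) NAND (W NAND (X NAND W)))) NAND (((V NAND X) NAND (V NAND X)) NAND ((X NAND (X NAND W)) NAND (W NAND (X NAND W)))))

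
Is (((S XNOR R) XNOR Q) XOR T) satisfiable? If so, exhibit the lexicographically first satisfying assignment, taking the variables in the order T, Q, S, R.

T=0, Q=0, S=0, R=1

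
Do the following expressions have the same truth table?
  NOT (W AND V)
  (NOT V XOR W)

No. Counterexample: with V=0, W=1, Expression 1 = 1 but Expression 2 = 0.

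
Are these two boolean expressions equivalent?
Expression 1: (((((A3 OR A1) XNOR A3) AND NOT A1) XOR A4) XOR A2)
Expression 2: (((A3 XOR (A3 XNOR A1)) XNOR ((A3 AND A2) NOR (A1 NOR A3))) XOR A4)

No. Counterexample: with A3=0, A1=0, A4=0, A2=0, Expression 1 = 1 but Expression 2 = 0.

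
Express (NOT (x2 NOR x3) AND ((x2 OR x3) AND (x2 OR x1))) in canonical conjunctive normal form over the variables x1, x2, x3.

(x1 OR x2 OR x3) AND (x1 OR x2 OR NOT x3) AND (NOT x1 OR x2 OR x3)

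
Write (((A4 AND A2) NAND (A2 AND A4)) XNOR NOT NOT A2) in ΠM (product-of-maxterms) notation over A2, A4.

ΠM(0, 1, 3) = (A2 OR A4) AND (A2 OR NOT A4) AND (NOT A2 OR NOT A4)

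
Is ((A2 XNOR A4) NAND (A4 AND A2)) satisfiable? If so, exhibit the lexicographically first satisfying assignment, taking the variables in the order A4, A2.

A4=0, A2=0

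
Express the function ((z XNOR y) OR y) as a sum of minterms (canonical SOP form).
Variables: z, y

Σm(0, 1, 3) = (NOT z AND NOT y) OR (NOT z AND y) OR (z AND y)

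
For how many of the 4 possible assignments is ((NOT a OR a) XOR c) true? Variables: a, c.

Satisfying assignments: (0,0), (1,0)
Count: 2 out of 4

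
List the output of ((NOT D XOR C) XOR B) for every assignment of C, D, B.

C | D | B | Output
------------------
0 | 0 | 0 | 1
0 | 0 | 1 | 0
0 | 1 | 0 | 0
0 | 1 | 1 | 1
1 | 0 | 0 | 0
1 | 0 | 1 | 1
1 | 1 | 0 | 1
1 | 1 | 1 | 0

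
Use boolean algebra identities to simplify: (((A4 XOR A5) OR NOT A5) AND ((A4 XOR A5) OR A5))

By distribution ((E OR v) AND (E OR NOT v) = E):
= (A4 XOR A5)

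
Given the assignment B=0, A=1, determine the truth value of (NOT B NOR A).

Substituting: (NOT 0 NOR 1)
= 0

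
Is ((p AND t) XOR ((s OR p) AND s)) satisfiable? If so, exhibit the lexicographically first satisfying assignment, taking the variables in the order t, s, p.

t=0, s=1, p=0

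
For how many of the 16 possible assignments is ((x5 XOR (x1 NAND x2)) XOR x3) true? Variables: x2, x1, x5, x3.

Satisfying assignments: (0,0,0,0), (0,0,1,1), (0,1,0,0), (0,1,1,1), (1,0,0,0), (1,0,1,1), (1,1,0,1), (1,1,1,0)
Count: 8 out of 16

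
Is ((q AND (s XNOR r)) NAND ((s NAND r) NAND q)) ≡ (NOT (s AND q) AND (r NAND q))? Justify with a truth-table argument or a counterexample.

No. Counterexample: with q=1, s=0, r=1, Expression 1 = 1 but Expression 2 = 0.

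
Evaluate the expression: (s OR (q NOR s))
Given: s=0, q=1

Substituting: (0 OR (1 NOR 0))
= 0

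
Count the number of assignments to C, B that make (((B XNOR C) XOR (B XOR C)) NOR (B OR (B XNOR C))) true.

No assignment satisfies the expression.
Count: 0 out of 4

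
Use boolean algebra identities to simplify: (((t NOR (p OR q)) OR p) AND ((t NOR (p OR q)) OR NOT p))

By distribution ((E OR v) AND (E OR NOT v) = E):
= (t NOR (p OR q))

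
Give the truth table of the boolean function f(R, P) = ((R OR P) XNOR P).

R | P | Output
--------------
0 | 0 | 1
0 | 1 | 1
1 | 0 | 0
1 | 1 | 1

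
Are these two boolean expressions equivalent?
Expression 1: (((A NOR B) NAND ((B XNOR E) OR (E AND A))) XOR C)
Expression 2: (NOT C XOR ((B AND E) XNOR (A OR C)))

No. Counterexample: with B=0, A=0, C=0, E=1, Expression 1 = 1 but Expression 2 = 0.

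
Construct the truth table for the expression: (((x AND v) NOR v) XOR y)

x | v | y | Output
------------------
0 | 0 | 0 | 1
0 | 0 | 1 | 0
0 | 1 | 0 | 0
0 | 1 | 1 | 1
1 | 0 | 0 | 1
1 | 0 | 1 | 0
1 | 1 | 0 | 0
1 | 1 | 1 | 1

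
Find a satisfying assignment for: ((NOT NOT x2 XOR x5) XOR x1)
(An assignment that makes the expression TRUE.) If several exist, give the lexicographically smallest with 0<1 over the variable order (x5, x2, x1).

x5=0, x2=0, x1=1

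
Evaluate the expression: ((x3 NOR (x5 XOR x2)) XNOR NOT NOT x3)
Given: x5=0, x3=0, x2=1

Substituting: ((0 NOR (0 XOR 1)) XNOR NOT NOT 0)
= 1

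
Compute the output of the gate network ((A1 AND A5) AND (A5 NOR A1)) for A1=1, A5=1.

Substituting: ((1 AND 1) AND (1 NOR 1))
= 0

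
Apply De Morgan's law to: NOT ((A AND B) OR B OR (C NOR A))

NOT (A AND B) AND NOT B AND NOT (C NOR A)
De Morgan's: NOT(OR of terms) = AND of negations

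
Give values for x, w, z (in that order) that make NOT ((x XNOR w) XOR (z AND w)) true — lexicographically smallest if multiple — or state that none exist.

x=0, w=1, z=0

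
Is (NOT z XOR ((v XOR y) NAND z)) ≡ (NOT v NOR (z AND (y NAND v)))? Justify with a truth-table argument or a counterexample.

No. Counterexample: with z=0, y=0, v=1, Expression 1 = 0 but Expression 2 = 1.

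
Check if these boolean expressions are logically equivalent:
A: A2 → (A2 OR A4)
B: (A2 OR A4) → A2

No, Converse is not equivalent to original (counterexample: A4=1, A2=0)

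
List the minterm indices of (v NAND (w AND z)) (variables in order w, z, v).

Σm(0, 1, 2, 3, 4, 5, 6) = (NOT w AND NOT z AND NOT v) OR (NOT w AND NOT z AND v) OR (NOT w AND z AND NOT v) OR (NOT w AND z AND v) OR (w AND NOT z AND NOT v) OR (w AND NOT z AND v) OR (w AND z AND NOT v)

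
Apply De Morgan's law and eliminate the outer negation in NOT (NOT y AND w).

y OR NOT w
De Morgan's: NOT(AND of terms) = OR of negations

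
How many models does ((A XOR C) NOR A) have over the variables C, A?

Satisfying assignments: (0,0)
Count: 1 out of 4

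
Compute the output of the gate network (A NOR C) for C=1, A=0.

Substituting: (0 NOR 1)
= 0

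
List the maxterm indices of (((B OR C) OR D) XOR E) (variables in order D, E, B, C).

ΠM(0, 5, 6, 7, 12, 13, 14, 15) = (D OR E OR B OR C) AND (D OR NOT E OR B OR NOT C) AND (D OR NOT E OR NOT B OR C) AND (D OR NOT E OR NOT B OR NOT C) AND (NOT D OR NOT E OR B OR C) AND (NOT D OR NOT E OR B OR NOT C) AND (NOT D OR NOT E OR NOT B OR C) AND (NOT D OR NOT E OR NOT B OR NOT C)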